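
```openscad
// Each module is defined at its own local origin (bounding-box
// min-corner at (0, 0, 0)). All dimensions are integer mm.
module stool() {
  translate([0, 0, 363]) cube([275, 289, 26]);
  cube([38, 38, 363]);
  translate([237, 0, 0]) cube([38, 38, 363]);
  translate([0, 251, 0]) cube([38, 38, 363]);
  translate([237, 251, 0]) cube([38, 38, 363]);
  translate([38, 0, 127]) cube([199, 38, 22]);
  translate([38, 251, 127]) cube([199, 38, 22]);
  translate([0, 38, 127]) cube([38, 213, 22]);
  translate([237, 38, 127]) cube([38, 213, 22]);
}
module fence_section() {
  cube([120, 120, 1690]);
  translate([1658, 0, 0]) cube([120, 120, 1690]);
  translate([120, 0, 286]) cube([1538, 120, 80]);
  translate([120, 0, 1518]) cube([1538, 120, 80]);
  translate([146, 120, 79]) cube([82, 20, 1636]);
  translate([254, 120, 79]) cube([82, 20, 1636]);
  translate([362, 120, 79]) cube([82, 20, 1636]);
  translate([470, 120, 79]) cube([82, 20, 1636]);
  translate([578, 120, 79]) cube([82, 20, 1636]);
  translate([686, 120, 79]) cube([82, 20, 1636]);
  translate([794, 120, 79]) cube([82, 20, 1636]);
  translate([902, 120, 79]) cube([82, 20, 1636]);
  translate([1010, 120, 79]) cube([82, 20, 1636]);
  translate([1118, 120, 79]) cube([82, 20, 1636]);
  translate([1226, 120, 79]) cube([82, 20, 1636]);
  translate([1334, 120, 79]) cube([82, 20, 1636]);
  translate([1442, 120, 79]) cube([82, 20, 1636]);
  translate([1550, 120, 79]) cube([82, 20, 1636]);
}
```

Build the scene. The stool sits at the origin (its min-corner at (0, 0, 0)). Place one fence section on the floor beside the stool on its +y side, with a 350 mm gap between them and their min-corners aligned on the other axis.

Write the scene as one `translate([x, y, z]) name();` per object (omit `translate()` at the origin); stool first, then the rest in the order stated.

stool();
translate([0, 639, 0]) fence_section();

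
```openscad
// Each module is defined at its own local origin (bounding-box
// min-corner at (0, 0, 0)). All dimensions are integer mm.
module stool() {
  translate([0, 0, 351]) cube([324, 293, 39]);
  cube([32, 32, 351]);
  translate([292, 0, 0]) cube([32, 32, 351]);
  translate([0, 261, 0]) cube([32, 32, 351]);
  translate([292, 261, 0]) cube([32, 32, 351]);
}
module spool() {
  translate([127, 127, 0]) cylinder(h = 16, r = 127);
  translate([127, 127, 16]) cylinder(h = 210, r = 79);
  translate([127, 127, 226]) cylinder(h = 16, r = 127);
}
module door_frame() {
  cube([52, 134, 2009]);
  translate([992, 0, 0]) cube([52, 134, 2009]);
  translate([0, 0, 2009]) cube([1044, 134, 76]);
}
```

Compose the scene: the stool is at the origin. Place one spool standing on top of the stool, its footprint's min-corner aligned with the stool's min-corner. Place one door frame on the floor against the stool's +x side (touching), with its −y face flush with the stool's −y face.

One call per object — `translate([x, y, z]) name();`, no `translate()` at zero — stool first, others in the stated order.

stool();
translate([0, 0, 390]) spool();
translate([324, 0, 0]) door_frame();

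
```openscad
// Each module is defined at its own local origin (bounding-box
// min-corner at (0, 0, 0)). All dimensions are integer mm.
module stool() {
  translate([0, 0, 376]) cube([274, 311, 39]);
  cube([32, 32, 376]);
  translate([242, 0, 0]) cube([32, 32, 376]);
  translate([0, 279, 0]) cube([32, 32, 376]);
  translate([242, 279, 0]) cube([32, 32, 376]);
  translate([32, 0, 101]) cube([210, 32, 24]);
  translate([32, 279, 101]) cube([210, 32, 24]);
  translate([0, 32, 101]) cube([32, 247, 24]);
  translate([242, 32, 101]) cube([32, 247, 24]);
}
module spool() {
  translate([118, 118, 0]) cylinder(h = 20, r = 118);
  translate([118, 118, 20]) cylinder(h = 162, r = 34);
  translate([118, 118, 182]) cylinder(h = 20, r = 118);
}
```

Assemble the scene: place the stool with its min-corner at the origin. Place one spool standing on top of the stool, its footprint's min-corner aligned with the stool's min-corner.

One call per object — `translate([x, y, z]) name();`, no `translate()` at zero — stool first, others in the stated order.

stool();
translate([0, 0, 415]) spool();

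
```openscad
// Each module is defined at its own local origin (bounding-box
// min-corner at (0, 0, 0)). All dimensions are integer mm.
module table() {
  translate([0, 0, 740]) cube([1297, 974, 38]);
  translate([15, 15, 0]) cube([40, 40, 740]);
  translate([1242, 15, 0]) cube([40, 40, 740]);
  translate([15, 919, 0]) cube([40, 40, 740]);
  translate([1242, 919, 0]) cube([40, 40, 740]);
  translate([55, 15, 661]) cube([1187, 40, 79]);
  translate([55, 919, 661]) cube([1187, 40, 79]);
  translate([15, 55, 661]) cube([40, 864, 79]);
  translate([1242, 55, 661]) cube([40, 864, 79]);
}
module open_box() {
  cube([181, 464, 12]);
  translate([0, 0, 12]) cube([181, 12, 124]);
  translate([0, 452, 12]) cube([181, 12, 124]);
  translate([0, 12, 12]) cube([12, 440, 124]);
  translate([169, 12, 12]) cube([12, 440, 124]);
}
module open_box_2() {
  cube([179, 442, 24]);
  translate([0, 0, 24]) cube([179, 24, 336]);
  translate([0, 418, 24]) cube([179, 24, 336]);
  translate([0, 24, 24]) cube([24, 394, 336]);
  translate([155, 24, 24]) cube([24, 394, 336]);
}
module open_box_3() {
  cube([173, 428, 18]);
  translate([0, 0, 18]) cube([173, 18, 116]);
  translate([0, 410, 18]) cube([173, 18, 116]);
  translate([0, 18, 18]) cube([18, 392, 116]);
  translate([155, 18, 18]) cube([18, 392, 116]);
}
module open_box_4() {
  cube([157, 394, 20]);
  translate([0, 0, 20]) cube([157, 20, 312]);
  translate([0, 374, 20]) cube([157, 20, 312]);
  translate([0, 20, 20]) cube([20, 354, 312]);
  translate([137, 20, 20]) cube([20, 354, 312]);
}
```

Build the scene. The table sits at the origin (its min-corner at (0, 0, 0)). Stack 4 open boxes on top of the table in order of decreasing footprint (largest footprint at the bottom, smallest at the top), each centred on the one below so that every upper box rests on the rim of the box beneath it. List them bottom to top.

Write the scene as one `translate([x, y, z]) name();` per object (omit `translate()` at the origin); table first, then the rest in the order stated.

table();
translate([558, 255, 778]) open_box();
translate([559, 266, 914]) open_box_2();
translate([562, 273, 1274]) open_box_3();
translate([570, 290, 1408]) open_box_4();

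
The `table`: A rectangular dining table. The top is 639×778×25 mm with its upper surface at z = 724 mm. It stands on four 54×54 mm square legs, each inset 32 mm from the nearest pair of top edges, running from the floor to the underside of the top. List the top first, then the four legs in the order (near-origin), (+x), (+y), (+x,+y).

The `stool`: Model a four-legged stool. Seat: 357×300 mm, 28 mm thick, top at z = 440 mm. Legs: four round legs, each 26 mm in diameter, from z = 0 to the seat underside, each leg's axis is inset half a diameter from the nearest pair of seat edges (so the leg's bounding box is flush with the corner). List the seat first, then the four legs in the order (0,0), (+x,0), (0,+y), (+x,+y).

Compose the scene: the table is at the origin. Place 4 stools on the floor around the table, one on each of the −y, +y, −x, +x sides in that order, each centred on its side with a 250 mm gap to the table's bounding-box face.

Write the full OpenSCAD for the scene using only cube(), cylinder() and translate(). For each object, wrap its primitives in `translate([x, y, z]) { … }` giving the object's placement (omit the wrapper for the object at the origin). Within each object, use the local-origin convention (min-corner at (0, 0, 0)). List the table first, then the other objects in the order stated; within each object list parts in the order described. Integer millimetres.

translate([0, 0, 699]) cube([639, 778, 25]);
translate([32, 32, 0]) cube([54, 54, 699]);
translate([553, 32, 0]) cube([54, 54, 699]);
translate([32, 692, 0]) cube([54, 54, 699]);
translate([553, 692, 0]) cube([54, 54, 699]);
translate([141, -550, 0]) {
  translate([0, 0, 412]) cube([357, 300, 28]);
  translate([13, 13, 0]) cylinder(h = 412, r = 13);
  translate([344, 13, 0]) cylinder(h = 412, r = 13);
  translate([13, 287, 0]) cylinder(h = 412, r = 13);
  translate([344, 287, 0]) cylinder(h = 412, r = 13);
}
translate([141, 1028, 0]) {
  translate([0, 0, 412]) cube([357, 300, 28]);
  translate([13, 13, 0]) cylinder(h = 412, r = 13);
  translate([344, 13, 0]) cylinder(h = 412, r = 13);
  translate([13, 287, 0]) cylinder(h = 412, r = 13);
  translate([344, 287, 0]) cylinder(h = 412, r = 13);
}
translate([-607, 239, 0]) {
  translate([0, 0, 412]) cube([357, 300, 28]);
  translate([13, 13, 0]) cylinder(h = 412, r = 13);
  translate([344, 13, 0]) cylinder(h = 412, r = 13);
  translate([13, 287, 0]) cylinder(h = 412, r = 13);
  translate([344, 287, 0]) cylinder(h = 412, r = 13);
}
translate([889, 239, 0]) {
  translate([0, 0, 412]) cube([357, 300, 28]);
  translate([13, 13, 0]) cylinder(h = 412, r = 13);
  translate([344, 13, 0]) cylinder(h = 412, r = 13);
  translate([13, 287, 0]) cylinder(h = 412, r = 13);
  translate([344, 287, 0]) cylinder(h = 412, r = 13);
}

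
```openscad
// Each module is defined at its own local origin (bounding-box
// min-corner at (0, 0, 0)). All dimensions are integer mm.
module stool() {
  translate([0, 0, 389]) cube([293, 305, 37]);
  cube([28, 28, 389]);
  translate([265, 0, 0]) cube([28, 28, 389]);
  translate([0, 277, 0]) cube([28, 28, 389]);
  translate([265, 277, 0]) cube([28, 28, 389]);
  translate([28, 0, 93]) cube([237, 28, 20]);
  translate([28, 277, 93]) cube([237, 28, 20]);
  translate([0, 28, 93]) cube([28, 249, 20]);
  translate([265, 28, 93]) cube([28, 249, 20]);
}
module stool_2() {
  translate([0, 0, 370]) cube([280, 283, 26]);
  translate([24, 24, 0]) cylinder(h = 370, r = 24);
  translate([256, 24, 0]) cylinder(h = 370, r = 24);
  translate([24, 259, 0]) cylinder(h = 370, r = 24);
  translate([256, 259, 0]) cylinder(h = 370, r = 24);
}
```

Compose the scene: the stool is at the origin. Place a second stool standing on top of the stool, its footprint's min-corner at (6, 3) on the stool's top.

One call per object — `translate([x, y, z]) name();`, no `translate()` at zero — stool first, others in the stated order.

stool();
translate([6, 3, 426]) stool_2();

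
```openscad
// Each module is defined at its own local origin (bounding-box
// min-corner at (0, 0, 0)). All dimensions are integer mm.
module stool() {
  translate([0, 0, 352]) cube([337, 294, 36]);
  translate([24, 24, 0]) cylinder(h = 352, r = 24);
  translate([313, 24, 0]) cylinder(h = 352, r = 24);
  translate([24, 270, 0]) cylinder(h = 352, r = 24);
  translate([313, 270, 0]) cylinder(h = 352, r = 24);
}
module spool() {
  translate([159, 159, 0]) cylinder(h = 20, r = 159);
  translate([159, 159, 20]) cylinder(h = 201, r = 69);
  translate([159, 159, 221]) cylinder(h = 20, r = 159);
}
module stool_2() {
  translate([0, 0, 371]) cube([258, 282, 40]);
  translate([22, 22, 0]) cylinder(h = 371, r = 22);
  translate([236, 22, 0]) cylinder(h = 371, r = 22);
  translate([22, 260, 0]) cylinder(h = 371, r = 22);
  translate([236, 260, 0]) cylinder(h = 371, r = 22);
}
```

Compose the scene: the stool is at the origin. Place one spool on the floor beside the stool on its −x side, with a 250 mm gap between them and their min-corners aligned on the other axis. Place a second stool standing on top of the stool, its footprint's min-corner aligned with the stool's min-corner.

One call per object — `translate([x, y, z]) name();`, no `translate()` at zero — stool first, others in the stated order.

stool();
translate([-568, 0, 0]) spool();
translate([0, 0, 388]) stool_2();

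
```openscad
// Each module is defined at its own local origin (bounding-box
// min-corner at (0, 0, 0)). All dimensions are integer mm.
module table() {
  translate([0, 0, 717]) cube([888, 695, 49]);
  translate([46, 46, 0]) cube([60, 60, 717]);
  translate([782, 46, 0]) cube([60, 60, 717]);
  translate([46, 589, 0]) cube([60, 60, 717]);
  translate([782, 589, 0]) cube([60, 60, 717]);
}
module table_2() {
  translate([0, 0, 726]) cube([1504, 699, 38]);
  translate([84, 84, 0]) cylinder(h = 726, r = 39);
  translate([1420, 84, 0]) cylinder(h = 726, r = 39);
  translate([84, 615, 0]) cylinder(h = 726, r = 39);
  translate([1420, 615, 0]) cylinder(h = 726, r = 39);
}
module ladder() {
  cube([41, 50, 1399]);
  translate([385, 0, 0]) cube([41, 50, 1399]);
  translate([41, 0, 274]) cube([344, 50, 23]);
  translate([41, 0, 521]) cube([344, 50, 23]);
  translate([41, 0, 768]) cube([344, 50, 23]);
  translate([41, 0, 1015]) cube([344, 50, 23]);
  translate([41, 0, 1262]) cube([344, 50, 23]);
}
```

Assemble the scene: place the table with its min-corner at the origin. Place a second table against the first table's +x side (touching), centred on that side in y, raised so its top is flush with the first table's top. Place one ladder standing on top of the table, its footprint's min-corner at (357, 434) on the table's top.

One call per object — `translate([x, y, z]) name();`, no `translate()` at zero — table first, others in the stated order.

table();
translate([888, -2, 2]) table_2();
translate([357, 434, 766]) ladder();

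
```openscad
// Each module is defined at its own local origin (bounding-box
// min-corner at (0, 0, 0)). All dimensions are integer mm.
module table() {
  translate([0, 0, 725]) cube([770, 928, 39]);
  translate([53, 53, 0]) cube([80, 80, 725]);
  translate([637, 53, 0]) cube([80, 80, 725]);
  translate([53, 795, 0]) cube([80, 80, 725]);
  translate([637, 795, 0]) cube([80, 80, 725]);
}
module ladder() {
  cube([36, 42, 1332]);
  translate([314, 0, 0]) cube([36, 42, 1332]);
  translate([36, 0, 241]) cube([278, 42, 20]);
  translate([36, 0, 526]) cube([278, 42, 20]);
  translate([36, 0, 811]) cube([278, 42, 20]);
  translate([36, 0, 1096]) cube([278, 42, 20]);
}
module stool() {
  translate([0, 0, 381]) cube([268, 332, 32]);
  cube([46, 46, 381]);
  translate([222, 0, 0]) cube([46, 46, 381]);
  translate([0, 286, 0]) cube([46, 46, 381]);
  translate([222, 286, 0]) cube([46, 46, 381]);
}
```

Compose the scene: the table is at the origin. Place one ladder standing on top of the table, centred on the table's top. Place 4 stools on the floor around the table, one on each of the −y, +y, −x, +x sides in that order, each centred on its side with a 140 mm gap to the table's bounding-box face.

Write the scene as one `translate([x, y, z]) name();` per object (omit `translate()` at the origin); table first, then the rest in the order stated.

table();
translate([210, 443, 764]) ladder();
translate([251, -472, 0]) stool();
translate([251, 1068, 0]) stool();
translate([-408, 298, 0]) stool();
translate([910, 298, 0]) stool();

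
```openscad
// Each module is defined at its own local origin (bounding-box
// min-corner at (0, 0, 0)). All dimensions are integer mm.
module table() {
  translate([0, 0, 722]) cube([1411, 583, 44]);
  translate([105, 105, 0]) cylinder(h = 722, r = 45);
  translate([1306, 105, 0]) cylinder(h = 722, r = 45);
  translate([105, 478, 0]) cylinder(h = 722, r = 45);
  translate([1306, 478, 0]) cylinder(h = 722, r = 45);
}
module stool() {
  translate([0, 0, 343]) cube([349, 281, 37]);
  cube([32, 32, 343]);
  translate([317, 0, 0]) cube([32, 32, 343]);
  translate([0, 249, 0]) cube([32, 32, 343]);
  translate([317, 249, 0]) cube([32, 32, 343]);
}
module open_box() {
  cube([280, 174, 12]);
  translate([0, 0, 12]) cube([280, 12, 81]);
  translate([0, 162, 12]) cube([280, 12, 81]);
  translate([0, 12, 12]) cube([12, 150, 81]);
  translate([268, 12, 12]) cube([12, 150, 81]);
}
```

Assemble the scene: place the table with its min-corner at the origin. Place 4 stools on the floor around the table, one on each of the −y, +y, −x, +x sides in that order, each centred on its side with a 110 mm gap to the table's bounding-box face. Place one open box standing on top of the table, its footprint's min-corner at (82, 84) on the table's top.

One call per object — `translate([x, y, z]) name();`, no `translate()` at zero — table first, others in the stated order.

table();
translate([531, -391, 0]) stool();
translate([531, 693, 0]) stool();
translate([-459, 151, 0]) stool();
translate([1521, 151, 0]) stool();
translate([82, 84, 766]) open_box();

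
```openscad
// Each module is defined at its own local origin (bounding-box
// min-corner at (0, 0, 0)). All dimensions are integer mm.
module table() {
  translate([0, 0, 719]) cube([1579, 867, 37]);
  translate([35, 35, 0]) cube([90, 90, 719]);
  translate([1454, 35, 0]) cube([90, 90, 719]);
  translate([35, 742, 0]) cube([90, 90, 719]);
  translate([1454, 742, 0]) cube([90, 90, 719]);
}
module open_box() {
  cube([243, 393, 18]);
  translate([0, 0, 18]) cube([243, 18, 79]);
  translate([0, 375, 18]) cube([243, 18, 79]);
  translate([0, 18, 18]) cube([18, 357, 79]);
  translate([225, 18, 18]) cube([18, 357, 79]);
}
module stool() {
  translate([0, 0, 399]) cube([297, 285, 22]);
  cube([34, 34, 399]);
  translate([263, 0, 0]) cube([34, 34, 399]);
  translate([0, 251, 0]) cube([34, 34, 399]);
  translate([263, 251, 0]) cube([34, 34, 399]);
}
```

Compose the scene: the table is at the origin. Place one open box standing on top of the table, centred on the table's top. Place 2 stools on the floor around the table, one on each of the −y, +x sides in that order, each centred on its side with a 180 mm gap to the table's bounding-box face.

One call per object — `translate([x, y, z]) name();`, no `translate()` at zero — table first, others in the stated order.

table();
translate([668, 237, 756]) open_box();
translate([641, -465, 0]) stool();
translate([1759, 291, 0]) stool();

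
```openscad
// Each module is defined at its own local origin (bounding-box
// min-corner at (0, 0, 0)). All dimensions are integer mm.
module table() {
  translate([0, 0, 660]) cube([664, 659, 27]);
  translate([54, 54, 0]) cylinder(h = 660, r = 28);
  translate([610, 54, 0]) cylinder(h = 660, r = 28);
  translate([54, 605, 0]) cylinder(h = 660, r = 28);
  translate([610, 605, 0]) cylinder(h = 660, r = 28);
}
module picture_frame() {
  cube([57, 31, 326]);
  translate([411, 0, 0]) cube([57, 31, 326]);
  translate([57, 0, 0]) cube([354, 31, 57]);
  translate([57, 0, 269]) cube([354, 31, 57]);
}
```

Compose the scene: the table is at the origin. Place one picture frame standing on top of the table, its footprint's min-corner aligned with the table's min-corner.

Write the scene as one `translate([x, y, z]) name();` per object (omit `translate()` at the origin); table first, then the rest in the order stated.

table();
translate([0, 0, 687]) picture_frame();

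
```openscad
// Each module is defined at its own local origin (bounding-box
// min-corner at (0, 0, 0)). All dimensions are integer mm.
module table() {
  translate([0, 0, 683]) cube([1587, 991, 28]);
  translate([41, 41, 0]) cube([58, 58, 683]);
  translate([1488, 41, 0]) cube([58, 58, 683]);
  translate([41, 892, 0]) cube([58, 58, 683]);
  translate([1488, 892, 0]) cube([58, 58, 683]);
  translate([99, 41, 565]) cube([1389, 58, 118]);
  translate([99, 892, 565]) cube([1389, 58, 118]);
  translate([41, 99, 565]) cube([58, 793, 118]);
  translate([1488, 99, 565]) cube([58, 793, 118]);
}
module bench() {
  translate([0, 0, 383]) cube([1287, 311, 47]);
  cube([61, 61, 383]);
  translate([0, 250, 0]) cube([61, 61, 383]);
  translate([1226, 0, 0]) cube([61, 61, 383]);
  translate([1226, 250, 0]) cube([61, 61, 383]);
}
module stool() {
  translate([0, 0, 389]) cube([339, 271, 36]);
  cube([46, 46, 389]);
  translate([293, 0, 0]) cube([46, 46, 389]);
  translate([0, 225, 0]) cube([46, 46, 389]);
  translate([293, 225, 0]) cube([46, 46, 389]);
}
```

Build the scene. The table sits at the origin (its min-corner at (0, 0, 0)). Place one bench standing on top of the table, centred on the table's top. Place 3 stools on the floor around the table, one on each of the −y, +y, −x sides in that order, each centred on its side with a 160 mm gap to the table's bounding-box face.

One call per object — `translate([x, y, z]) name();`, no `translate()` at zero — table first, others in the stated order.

table();
translate([150, 340, 711]) bench();
translate([624, -431, 0]) stool();
translate([624, 1151, 0]) stool();
translate([-499, 360, 0]) stool();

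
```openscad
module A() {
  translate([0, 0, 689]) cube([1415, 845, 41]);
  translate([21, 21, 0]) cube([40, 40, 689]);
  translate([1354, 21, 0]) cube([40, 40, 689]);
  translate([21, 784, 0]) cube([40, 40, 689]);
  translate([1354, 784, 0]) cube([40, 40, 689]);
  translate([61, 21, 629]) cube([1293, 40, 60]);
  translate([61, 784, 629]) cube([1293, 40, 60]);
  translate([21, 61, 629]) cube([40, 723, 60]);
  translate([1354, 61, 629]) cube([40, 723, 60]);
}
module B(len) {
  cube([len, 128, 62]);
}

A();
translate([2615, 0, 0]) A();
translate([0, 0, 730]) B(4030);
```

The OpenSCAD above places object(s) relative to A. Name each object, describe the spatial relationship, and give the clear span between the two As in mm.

Second table starts at x = 2615; first ends at x = 1415; clear span = 2615 − 1415 = 1200 mm.

A is a table. B is a beam. A beam spans the tops of two tables. The clear span between the two tables is 1200 mm.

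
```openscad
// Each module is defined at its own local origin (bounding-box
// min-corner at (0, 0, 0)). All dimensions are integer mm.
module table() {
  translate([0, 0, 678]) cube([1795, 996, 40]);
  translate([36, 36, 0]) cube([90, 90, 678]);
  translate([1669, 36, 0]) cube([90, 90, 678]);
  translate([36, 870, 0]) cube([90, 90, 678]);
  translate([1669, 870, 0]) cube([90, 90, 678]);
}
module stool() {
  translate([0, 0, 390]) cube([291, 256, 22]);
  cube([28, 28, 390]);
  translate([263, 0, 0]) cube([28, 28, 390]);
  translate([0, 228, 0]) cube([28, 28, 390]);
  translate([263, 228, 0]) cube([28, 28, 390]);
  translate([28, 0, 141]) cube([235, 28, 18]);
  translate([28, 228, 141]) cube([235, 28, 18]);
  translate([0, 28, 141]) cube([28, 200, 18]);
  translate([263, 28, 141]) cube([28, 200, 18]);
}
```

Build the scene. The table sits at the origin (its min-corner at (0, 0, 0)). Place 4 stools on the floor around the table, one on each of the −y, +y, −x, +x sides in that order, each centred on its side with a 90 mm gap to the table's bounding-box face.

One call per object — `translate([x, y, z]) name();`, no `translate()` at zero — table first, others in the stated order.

table();
translate([752, -346, 0]) stool();
translate([752, 1086, 0]) stool();
translate([-381, 370, 0]) stool();
translate([1885, 370, 0]) stool();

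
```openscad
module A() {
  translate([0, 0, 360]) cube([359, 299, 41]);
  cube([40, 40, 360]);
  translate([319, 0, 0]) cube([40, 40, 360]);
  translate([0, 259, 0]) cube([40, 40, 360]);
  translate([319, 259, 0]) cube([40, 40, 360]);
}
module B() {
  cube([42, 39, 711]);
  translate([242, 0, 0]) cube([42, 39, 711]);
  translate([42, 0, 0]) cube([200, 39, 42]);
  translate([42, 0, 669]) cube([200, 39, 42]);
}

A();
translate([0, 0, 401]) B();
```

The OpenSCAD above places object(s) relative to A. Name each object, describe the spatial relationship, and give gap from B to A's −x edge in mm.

A is a stool. B is a picture frame. The picture frame is on top of the stool. The gap from the picture frame to the stool's −x edge is 0 mm.

The picture frame's min-x is at 0; the stool's min-x is 0; gap = 0 mm.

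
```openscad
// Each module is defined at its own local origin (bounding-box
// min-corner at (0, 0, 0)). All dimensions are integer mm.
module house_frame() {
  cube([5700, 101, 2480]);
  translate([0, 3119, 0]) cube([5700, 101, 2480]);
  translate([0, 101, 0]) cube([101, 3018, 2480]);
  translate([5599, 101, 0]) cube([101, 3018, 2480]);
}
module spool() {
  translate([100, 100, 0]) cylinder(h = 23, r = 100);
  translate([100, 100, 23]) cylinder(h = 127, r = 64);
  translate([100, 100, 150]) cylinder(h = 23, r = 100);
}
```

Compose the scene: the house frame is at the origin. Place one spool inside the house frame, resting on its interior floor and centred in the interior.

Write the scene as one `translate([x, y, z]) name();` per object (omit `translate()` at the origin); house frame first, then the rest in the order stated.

house_frame();
translate([2750, 1510, 0]) spool();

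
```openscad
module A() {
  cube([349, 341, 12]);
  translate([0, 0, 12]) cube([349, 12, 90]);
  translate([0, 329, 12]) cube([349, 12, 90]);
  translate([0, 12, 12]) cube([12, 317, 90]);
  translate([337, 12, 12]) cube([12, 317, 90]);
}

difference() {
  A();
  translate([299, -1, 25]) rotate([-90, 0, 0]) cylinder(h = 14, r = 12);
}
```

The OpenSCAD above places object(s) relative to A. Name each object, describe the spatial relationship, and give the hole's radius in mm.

The subtracted cylinder has r = 12 mm.

A is an open box. The open box has a circular hole through its front wall. The hole's radius is 12 mm.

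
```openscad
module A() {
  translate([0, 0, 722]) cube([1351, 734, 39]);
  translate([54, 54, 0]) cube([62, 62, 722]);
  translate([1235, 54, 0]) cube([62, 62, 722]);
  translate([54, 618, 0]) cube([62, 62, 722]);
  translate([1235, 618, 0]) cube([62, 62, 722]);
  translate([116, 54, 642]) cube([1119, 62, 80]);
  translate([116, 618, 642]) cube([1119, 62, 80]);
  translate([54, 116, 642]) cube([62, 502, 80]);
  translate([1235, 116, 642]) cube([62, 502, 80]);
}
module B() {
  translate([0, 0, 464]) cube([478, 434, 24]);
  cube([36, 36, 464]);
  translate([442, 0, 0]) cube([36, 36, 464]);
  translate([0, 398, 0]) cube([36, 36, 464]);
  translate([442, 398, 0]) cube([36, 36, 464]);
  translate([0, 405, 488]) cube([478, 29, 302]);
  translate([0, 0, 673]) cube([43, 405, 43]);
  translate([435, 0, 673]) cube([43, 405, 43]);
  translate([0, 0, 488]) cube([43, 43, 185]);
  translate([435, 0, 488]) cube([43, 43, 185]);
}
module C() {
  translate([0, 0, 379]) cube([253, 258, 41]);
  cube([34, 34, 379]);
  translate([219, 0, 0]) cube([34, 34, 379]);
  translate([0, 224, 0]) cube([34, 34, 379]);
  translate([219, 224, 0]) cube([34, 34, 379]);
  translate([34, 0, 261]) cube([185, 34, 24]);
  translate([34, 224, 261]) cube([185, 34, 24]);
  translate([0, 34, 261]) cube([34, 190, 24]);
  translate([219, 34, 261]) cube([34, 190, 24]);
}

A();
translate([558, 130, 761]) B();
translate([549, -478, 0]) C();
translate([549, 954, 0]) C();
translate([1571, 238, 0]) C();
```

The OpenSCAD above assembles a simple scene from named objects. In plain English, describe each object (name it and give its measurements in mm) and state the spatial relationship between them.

A is a table: top 1351 mm (x) × 734 mm (y), 39 mm thick, upper face at z = 761 mm, on four 62×62 mm square legs, each inset 54 mm from the nearest pair of top edges, running from z = 0 to the bottom of the top. Four apron rails, 62 mm thick and 80 mm tall, run between adjacent legs with their top edges flush with the underside of the top and their outer faces flush with the legs' outer faces.

B is a chair: 478×434 mm seat, 24 mm thick, top at z = 488 mm, on four 36 mm square corner legs flush with the seat edges. A 29 mm thick backrest slab spans the full seat width, extending 302 mm above the seat top, its back face flush with the seat's +y edge. Two armrests of 43×43 mm section run along each side from the seat's front edge to the front of the backrest, top faces 228 mm above the seat top and outer faces flush with the seat's x-edges; a 43×43 mm post under the front of each armrest stands on the seat at the front corner.

C is a four-legged stool. The seat is a 253×258×41 mm slab whose top surface is at z = 420 mm; four square legs, each 34×34 mm in cross-section, run from the floor (z = 0) to the underside of the seat, each flush with a corner of the seat. Four stretchers, 34 mm wide and 24 mm tall, connect adjacent legs with their undersides at z = 261 mm, each running between the inner faces of the legs it joins and aligned with the legs' outer faces on the other axis.

The chair is on top of the table. Three stools sit around the table at the −y, +y, +x sides.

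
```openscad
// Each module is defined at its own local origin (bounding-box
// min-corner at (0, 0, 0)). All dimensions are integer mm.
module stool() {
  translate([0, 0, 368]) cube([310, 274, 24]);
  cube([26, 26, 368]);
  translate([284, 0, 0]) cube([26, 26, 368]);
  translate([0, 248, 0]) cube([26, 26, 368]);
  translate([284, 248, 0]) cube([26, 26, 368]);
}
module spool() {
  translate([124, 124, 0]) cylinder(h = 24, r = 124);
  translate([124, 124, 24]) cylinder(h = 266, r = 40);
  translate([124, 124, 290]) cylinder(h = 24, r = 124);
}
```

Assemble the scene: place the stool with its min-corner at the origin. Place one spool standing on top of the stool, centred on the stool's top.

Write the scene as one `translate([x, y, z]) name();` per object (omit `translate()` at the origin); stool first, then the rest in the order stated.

stool();
translate([31, 13, 392]) spool();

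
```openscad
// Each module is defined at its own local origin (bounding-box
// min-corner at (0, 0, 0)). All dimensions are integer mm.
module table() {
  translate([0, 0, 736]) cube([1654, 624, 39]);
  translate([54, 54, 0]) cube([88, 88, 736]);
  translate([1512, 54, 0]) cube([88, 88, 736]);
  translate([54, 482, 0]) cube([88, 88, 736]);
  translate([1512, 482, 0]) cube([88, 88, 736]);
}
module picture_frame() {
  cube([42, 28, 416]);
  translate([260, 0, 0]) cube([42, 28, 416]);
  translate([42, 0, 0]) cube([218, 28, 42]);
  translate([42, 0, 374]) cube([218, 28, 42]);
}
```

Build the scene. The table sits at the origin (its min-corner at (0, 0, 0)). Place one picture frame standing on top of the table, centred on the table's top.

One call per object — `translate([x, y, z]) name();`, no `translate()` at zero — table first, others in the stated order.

table();
translate([676, 298, 775]) picture_frame();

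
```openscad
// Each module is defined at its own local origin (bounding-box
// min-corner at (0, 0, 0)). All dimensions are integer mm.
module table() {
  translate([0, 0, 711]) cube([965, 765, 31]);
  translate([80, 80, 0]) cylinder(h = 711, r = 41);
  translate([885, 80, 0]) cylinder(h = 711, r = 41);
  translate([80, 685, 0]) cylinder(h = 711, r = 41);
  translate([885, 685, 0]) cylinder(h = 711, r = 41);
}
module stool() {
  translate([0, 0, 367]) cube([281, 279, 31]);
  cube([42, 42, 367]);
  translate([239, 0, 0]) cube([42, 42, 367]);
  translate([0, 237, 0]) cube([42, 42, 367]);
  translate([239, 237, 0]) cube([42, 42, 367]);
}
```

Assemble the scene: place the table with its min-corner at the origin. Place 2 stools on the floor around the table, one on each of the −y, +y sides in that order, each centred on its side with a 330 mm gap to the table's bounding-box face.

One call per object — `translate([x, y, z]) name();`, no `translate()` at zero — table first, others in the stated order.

table();
translate([342, -609, 0]) stool();
translate([342, 1095, 0]) stool();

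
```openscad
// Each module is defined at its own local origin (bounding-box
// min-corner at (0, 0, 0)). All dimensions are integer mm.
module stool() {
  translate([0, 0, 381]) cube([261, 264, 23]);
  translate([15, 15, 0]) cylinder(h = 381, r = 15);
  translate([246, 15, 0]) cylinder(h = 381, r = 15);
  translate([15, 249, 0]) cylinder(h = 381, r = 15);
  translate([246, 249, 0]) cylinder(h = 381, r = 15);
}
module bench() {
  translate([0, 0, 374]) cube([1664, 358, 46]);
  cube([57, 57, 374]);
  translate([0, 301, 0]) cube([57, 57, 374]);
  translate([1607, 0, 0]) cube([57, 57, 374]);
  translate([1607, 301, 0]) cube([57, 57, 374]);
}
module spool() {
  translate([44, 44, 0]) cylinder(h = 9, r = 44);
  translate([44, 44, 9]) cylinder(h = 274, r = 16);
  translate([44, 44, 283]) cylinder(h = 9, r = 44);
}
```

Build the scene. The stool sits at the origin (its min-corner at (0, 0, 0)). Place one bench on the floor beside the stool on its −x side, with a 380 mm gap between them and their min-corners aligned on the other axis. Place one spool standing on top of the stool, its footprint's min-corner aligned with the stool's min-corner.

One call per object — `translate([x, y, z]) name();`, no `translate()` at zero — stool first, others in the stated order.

stool();
translate([-2044, 0, 0]) bench();
translate([0, 0, 404]) spool();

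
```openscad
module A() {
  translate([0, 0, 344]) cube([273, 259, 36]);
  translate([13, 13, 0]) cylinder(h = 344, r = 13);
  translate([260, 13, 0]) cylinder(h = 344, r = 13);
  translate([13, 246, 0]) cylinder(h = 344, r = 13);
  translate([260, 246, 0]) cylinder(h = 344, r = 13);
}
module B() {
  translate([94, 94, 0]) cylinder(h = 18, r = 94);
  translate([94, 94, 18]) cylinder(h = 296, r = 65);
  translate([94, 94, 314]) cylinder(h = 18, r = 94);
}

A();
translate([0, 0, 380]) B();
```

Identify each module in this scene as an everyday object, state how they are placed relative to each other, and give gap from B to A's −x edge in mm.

A is a stool. B is a spool. The spool is on top of the stool. The gap from the spool to the stool's −x edge is 0 mm.

The spool's min-x is at 0; the stool's min-x is 0; gap = 0 mm.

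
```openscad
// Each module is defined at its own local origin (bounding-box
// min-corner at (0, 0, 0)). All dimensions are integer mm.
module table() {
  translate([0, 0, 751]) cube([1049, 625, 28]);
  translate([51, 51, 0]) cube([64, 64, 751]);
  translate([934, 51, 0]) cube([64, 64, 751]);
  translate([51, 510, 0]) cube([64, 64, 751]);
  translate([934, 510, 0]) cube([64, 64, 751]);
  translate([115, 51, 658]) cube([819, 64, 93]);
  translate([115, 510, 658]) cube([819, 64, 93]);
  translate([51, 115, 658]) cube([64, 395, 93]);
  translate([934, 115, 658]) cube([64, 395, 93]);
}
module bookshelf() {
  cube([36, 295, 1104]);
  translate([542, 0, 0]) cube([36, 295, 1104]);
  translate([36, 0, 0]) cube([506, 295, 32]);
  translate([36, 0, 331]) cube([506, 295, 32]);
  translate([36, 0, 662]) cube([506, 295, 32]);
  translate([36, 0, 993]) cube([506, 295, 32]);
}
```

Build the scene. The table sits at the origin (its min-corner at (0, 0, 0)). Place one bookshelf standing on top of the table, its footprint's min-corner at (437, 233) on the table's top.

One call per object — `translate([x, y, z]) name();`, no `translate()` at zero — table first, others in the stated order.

table();
translate([437, 233, 779]) bookshelf();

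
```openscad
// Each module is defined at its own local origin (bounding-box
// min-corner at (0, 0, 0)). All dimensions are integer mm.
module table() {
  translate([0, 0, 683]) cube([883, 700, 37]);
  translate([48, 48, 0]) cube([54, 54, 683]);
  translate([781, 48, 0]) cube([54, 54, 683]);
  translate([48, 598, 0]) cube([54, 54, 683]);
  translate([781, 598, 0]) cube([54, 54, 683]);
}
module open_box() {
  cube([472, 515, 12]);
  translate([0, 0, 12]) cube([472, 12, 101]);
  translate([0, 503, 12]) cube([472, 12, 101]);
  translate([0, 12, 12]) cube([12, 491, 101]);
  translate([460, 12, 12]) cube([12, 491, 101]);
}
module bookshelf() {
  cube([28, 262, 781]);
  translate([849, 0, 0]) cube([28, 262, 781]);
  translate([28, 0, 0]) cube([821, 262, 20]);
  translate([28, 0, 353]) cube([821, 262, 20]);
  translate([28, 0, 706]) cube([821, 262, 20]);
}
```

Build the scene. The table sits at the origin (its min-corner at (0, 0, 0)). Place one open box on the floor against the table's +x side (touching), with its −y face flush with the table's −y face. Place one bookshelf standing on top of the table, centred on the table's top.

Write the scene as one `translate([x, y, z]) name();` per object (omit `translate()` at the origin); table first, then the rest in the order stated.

table();
translate([883, 0, 0]) open_box();
translate([3, 219, 720]) bookshelf();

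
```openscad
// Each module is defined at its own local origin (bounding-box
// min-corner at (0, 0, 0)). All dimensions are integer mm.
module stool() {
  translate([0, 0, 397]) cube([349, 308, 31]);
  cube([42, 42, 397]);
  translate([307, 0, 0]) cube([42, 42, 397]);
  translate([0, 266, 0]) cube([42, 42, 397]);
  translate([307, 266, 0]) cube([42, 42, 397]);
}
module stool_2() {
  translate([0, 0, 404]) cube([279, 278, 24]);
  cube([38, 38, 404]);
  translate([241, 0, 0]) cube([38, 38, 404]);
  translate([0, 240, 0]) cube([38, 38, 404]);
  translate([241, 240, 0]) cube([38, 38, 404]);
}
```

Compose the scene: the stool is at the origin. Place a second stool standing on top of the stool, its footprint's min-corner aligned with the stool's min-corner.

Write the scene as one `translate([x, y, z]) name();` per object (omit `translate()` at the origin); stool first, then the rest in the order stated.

stool();
translate([0, 0, 428]) stool_2();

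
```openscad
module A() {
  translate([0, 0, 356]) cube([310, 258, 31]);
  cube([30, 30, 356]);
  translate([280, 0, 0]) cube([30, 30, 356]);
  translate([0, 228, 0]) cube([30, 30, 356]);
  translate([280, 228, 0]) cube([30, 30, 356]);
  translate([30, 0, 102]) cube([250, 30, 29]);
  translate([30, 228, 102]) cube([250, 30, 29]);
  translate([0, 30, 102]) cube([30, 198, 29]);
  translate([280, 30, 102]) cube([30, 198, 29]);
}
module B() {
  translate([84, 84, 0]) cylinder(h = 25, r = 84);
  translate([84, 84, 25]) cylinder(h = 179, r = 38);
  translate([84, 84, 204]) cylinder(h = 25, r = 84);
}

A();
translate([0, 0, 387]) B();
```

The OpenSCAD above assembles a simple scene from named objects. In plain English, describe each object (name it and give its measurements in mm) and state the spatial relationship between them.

A is a four-legged stool. The seat is 310×258 mm, 31 mm thick, top at z = 387 mm. It stands on four square legs, each 30×30 mm in cross-section, from z = 0 to the seat underside, each flush with a corner of the seat. Four stretchers, 30 mm wide and 29 mm tall, connect adjacent legs with their undersides at z = 102 mm, each running between the inner faces of the legs it joins and aligned with the legs' outer faces on the other axis.

B is a spool: two coaxial disc flanges of radius 84 mm and thickness 25 mm, joined by a core cylinder of radius 38 mm and height 179 mm. The lower flange rests on z = 0 and the three cylinders share a vertical axis.

The spool is on top of the stool.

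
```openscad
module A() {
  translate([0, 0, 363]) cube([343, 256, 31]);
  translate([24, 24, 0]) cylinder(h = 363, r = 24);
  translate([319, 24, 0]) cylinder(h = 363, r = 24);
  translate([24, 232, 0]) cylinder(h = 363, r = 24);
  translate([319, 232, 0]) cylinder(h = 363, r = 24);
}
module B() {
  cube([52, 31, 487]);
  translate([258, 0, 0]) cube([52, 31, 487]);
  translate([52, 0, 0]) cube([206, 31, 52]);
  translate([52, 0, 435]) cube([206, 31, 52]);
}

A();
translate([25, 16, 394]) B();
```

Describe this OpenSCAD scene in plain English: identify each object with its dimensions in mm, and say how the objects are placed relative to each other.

A is a four-legged stool. The seat is a 343×256×31 mm slab whose top surface is at z = 394 mm; four round legs, each 48 mm in diameter, run from the floor (z = 0) to the underside of the seat, each leg's axis is inset half a diameter from the nearest pair of seat edges (so the leg's bounding box is flush with the corner).

B is a picture frame with a 206×383 mm rectangular opening (x by z) and a uniform 52 mm border on every side. Frame depth is 31 mm along y. It is built from two vertical stiles running the full outside height and two horizontal rails spanning the gap between the stiles.

The picture frame is on top of the stool.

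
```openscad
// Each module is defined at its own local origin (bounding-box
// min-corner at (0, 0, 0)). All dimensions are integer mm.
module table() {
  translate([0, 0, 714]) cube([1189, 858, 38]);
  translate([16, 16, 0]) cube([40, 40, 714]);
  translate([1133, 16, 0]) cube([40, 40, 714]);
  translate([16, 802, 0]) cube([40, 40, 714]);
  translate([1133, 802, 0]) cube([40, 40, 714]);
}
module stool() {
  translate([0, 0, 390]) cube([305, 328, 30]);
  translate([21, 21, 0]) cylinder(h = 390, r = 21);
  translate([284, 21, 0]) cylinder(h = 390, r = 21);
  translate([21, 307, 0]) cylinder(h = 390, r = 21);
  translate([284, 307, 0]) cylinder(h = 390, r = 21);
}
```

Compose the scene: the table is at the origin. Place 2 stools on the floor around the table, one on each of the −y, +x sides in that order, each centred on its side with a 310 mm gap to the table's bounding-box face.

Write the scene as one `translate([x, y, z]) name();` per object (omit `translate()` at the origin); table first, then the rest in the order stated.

table();
translate([442, -638, 0]) stool();
translate([1499, 265, 0]) stool();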